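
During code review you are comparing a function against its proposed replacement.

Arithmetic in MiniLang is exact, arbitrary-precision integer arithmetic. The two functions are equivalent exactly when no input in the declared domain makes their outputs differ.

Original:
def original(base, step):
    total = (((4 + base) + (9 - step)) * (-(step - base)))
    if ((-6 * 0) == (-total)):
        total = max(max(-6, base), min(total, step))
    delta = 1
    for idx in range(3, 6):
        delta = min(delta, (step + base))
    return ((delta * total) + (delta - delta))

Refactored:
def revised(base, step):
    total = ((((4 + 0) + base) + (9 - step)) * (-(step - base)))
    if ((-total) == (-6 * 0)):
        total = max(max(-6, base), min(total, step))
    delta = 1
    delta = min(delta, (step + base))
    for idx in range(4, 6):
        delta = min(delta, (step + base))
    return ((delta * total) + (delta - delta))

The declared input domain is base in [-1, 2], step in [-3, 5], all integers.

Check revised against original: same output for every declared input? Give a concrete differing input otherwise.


Side by side, the visible changes include: statement counts differ; and loop structure differs; and constant usage differs; and min/max/abs usage differs; and arithmetic usage differs.
Spot check at base=2, step=2 — original: total=0, then ((-6 * 0) == (-total)) is true, then total=2, then delta=1, then (idx=3), then delta=1, then (idx=4), then delta=1, then (idx=5), then delta=1, then returns 2. revised: total=0, then ((-total) == (-6 * 0)) is true, then total=2, then delta=1, then delta=1, then (idx=4), then delta=1, then (idx=5), then delta=1, then returns 2. Both give 2.
Every one of the 36 inputs gives matching results.
verdict: equivalent


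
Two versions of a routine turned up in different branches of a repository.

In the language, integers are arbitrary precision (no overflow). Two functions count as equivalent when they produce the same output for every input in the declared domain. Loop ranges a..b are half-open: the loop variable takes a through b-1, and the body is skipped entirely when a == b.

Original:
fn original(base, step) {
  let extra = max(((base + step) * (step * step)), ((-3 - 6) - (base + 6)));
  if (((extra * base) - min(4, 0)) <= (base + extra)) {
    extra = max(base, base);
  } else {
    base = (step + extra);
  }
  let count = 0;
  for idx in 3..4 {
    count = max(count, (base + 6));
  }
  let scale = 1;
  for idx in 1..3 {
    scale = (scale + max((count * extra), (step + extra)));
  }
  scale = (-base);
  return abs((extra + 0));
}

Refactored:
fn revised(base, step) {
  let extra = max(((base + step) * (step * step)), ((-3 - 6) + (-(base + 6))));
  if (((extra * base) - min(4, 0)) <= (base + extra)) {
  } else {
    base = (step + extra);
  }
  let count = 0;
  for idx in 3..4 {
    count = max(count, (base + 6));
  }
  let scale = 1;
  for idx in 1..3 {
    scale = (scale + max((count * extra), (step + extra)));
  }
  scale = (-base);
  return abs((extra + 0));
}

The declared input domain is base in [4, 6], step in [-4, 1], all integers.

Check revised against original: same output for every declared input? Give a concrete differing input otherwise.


These are not equivalent — on base=4, step=-4 the outputs split (4 vs 0).
original: extra := 0 | (((extra * base) - min(4, 0)) <= (base + extra)): true | extra := 4 | count := 0 | iter idx=3: | count := 10 | scale := 1 | iter idx=1: | scale := 41 | iter idx=2: | scale := 81 | scale := -4 | result 4
revised: extra := 0 | (((extra * base) - min(4, 0)) <= (base + extra)): true | count := 0 | iter idx=3: | count := 10 | scale := 1 | iter idx=1: | scale := 1 | iter idx=2: | scale := 1 | scale := -4 | result 0
verdict: not equivalent; witness: base=4, step=-4


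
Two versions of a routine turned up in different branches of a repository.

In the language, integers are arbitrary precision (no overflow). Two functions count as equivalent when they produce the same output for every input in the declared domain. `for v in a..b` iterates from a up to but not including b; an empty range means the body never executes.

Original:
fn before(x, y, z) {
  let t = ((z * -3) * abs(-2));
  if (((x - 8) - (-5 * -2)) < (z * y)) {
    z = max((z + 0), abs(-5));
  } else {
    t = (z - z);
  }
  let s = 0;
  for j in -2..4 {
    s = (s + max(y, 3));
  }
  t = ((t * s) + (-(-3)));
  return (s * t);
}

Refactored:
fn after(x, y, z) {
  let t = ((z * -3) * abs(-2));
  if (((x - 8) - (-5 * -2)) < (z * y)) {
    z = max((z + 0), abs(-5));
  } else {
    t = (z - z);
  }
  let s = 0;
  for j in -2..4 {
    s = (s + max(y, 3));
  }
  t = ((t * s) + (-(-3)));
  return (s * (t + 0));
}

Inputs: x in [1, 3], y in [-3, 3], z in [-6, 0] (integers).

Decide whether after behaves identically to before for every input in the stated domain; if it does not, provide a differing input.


Differences: arithmetic usage differs, plus constant usage differs — yet all 147 inputs agree.
verdict: equivalent


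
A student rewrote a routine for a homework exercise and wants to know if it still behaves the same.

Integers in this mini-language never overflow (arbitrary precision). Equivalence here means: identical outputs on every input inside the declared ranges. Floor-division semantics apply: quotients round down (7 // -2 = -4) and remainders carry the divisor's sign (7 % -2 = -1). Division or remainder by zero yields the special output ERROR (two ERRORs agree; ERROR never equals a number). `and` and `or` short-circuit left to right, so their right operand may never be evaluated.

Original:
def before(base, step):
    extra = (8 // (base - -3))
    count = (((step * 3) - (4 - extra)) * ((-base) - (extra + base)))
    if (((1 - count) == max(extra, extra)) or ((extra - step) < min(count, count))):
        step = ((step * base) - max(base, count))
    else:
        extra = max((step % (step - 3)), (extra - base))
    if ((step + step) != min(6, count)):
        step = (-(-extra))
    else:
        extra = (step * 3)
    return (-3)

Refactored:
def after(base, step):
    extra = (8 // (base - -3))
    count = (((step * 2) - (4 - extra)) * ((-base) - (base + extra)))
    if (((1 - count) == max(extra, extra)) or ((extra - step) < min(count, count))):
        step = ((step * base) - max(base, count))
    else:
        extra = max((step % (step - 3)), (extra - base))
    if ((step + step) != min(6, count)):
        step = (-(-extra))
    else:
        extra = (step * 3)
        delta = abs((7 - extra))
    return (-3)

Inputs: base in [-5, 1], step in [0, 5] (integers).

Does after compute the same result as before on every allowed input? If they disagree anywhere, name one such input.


Try base=-5, step=3.
before: extra := -4 | count := 14 | (((1 - count) == max(extra, extra)) or ((extra - step) < min(count, count))): true | step := -29 | ((step + step) != min(6, count)): true | step := -4 | result -3
after: extra := -4 | count := -28 | (((1 - count) == max(extra, extra)) or ((extra - step) < min(count, count))): false | divide-by-zero, output ERROR
-3 != ERROR, so the rewrite changes behavior.
verdict: not equivalent; witness: base=-5, step=3


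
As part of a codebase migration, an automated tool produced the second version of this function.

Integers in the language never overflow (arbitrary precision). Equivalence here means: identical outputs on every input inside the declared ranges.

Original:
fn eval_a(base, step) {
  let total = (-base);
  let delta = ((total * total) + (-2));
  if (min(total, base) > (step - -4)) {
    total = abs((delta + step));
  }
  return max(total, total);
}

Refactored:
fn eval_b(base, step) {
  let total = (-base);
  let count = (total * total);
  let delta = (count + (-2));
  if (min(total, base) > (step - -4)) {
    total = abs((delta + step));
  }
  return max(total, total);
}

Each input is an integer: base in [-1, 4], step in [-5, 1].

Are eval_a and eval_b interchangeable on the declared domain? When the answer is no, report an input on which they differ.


This is a faithful refactor — statement counts differ, and local variable names differ, but the computed results match everywhere.
Tracing base=1, step=0: eval_a: total=-1, then delta=-1, then (min(total, base) > (step - -4)) is false, then returns -1 | eval_b: total=-1, then count=1, then delta=-1, then (min(total, base) > (step - -4)) is false, then returns -1 — matching result -1.
Across all 42 domain points the two functions coincide.
verdict: equivalent


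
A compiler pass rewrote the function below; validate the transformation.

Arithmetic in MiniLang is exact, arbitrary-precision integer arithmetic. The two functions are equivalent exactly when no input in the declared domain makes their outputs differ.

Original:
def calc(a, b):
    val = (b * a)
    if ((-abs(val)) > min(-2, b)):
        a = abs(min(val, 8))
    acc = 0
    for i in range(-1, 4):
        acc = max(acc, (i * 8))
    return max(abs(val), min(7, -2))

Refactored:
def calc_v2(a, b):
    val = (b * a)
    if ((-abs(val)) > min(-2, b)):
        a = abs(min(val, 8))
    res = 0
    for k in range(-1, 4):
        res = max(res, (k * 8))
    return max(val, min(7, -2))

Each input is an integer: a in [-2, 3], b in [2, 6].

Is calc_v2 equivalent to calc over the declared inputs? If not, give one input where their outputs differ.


a=-2, b=2 yields 4 from calc but -2 from calc_v2.
verdict: not equivalent; witness: a=-2, b=2


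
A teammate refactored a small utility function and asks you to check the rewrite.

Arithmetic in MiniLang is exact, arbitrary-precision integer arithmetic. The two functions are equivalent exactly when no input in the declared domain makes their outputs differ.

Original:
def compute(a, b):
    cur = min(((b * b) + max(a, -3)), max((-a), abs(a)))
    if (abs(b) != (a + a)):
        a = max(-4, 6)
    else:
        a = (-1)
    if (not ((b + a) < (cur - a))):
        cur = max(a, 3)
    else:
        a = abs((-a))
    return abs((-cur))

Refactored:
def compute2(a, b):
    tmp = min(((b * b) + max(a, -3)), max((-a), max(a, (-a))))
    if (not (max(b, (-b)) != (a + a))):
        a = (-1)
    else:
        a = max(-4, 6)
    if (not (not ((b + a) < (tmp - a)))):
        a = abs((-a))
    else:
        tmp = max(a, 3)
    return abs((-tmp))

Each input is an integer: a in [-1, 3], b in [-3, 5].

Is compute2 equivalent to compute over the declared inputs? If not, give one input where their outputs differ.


The two versions differ — the changes include boolean connective usage differs, and min/max/abs usage differs, and local variable names differ.
Spot check at a=0, b=2 — compute: cur becomes 0; next (abs(b) != (a + a)) evaluates to true; next a becomes 6; next (not ((b + a) < (cur - a))) evaluates to true; next cur becomes 6; next final value 6. compute2: tmp becomes 0; next (not (max(b, (-b)) != (a + a))) evaluates to false; next a becomes 6; next (not (not ((b + a) < (tmp - a)))) evaluates to false; next tmp becomes 6; next final value 6. Both give 6.
Across all 45 domain points the two functions coincide.
verdict: equivalent


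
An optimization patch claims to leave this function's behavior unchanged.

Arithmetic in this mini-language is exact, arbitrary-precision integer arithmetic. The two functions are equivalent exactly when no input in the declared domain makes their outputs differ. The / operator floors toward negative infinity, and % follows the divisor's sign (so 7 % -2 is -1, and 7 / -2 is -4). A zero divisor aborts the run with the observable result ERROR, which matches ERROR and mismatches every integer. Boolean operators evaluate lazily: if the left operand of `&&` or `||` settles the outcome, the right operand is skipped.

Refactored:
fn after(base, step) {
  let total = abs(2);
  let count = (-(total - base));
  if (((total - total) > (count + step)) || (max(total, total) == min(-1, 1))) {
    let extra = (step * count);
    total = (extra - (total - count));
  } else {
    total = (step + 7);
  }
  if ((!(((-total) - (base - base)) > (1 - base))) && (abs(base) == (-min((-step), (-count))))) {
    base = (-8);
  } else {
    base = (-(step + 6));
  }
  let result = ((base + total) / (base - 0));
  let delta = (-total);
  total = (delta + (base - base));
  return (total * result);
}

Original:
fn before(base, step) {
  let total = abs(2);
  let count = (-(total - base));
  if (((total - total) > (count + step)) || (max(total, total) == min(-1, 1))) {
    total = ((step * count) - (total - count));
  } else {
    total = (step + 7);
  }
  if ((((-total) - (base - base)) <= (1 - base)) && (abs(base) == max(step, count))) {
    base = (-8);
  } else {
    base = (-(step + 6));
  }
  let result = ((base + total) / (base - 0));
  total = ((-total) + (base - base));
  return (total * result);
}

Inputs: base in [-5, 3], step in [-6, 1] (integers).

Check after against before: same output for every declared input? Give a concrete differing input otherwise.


Reading the diff, among the changes: comparison usage differs; min/max/abs usage differs; boolean connective usage differs; statement counts differ; local variable names differ.
Tracing base=-4, step=1: before: total := 2 | count := -6 | (((total - total) > (count + step)) || (max(total, total) == min(-1, 1))): true | total := -14 | ((((-total) - (base - base)) <= (1 - base)) && (abs(base) == max(step, count))): false | base := -7 | result := 3 | total := 14 | result 42 | after: total := 2 | count := -6 | (((total - total) > (count + step)) || (max(total, total) == min(-1, 1))): true | extra := -6 | total := -14 | ((!(((-total) - (base - base)) > (1 - base))) && (abs(base) == (-min((-step), (-count))))): false | base := -7 | result := 3 | delta := 14 | total := 14 | result 42 — matching result 42.
Sweeping the whole domain (72 inputs) finds no disagreement.
verdict: equivalent


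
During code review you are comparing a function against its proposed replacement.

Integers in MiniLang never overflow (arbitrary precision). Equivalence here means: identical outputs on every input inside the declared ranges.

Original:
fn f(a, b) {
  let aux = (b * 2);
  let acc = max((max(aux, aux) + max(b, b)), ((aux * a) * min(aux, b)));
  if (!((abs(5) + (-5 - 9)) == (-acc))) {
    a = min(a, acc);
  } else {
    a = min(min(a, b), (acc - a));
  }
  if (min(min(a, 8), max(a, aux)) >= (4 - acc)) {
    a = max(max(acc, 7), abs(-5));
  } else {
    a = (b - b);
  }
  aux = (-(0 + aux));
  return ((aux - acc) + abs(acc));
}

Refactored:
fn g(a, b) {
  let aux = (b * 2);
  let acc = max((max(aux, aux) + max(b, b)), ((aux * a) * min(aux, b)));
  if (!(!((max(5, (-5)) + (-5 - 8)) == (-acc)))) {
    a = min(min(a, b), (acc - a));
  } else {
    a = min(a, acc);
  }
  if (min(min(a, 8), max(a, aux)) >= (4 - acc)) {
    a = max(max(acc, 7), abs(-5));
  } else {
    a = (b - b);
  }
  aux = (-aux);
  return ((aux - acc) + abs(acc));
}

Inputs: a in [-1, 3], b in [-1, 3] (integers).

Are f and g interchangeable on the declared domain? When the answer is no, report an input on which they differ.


Although `9` became `8`, no input in the stated domain can expose it.
Spot check at a=1, b=1 — f: aux = 2; acc = 3; (!((abs(5) + (-5 - 9)) == (-acc))) -> true; a = 1; (min(min(a, 8), max(a, aux)) >= (4 - acc)) -> true; a = 7; aux = -2; return -2. g: aux = 2; acc = 3; (!(!((max(5, (-5)) + (-5 - 8)) == (-acc)))) -> false; a = 1; (min(min(a, 8), max(a, aux)) >= (4 - acc)) -> true; a = 7; aux = -2; return -2. Both give -2.
An exhaustive pass over the 25 declared inputs shows identical outputs.
verdict: equivalent


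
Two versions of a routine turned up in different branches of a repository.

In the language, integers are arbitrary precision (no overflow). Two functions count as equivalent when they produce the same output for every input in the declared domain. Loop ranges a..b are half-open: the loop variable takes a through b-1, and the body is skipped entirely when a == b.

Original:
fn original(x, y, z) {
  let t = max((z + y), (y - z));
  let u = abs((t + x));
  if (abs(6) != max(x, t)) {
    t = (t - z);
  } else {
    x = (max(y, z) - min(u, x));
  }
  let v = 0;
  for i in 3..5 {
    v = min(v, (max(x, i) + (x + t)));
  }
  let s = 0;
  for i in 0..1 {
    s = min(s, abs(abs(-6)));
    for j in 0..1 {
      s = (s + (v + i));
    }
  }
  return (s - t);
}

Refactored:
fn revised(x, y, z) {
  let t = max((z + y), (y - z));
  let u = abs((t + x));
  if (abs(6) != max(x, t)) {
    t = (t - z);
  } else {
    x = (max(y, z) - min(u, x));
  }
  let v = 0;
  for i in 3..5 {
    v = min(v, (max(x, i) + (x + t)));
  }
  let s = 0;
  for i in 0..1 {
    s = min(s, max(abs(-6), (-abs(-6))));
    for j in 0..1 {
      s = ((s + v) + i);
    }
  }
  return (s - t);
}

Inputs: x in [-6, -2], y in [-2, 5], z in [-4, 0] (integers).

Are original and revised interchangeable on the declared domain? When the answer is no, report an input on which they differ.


The two versions differ — the changes include min/max/abs usage differs, plus constant usage differs.
Spot check at x=-4, y=1, z=0 — original: t = 1; u = 3; (abs(6) != max(x, t)) -> true; t = 1; v = 0; [i=3]; v = 0; [i=4]; v = 0; s = 0; [i=0]; s = 0; [j=0]; s = 0; return -1. revised: t = 1; u = 3; (abs(6) != max(x, t)) -> true; t = 1; v = 0; [i=3]; v = 0; [i=4]; v = 0; s = 0; [i=0]; s = 0; [j=0]; s = 0; return -1. Both give -1.
Across all 200 domain points the two functions coincide.
verdict: equivalent


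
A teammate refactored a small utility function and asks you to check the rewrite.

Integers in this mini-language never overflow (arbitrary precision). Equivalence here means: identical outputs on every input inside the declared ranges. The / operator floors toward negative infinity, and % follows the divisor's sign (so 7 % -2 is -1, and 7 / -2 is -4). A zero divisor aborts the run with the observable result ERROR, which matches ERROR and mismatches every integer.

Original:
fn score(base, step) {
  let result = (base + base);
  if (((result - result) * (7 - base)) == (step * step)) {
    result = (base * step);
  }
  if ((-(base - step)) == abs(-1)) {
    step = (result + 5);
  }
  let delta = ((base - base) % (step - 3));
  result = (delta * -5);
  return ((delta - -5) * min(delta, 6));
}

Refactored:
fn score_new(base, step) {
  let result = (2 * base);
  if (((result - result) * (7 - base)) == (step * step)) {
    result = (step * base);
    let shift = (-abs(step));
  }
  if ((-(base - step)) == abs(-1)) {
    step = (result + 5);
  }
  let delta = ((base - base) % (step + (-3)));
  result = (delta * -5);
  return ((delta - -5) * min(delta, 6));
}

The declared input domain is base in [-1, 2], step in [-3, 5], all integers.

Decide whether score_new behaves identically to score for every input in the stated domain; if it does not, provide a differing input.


The two versions differ — the changes include constant usage differs; also local variable names differ; also arithmetic usage differs; also min/max/abs usage differs; also statement counts differ.
As a probe, take base=-1, step=2: score runs result := -2 | (((result - result) * (7 - base)) == (step * step)): false | ((-(base - step)) == abs(-1)): false | delta := 0 | result := 0 | result 0; score_new runs result := -2 | (((result - result) * (7 - base)) == (step * step)): false | ((-(base - step)) == abs(-1)): false | delta := 0 | result := 0 | result 0; both end at 0.
Sweeping the whole domain (36 inputs) finds no disagreement.
verdict: equivalent


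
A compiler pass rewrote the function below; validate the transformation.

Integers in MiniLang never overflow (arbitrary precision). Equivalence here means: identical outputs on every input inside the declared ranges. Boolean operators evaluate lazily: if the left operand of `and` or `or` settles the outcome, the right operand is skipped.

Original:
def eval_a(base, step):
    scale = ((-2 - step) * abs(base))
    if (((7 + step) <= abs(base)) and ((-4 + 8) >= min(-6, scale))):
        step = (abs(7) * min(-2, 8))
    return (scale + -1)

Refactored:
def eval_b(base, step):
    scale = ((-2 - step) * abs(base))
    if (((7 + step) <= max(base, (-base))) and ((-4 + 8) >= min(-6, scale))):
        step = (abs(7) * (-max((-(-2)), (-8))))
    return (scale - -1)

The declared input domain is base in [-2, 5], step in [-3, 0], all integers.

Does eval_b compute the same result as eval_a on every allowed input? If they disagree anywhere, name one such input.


These are not equivalent — on base=-2, step=-3 the outputs split (1 vs 3).
eval_a: scale=2, then (((7 + step) <= abs(base)) and ((-4 + 8) >= min(-6, scale))) is false, then returns 1
eval_b: scale=2, then (((7 + step) <= max(base, (-base))) and ((-4 + 8) >= min(-6, scale))) is false, then returns 3
verdict: not equivalent; witness: base=-2, step=-3


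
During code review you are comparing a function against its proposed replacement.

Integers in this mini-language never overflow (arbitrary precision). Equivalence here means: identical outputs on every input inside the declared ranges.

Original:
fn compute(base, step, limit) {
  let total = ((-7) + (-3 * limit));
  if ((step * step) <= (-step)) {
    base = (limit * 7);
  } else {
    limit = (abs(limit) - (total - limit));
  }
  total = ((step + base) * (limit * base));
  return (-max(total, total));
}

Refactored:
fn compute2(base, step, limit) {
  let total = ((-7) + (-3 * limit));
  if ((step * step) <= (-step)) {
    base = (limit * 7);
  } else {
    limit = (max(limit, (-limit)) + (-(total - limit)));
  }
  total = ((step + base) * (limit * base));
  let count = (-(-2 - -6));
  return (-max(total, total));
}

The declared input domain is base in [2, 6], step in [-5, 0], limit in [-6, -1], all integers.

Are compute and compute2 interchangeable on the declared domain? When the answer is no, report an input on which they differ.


Changes here: arithmetic usage differs, constant usage differs, min/max/abs usage differs, local variable names differ, statement counts differ; the full 180-point sweep finds no disagreement.
verdict: equivalent


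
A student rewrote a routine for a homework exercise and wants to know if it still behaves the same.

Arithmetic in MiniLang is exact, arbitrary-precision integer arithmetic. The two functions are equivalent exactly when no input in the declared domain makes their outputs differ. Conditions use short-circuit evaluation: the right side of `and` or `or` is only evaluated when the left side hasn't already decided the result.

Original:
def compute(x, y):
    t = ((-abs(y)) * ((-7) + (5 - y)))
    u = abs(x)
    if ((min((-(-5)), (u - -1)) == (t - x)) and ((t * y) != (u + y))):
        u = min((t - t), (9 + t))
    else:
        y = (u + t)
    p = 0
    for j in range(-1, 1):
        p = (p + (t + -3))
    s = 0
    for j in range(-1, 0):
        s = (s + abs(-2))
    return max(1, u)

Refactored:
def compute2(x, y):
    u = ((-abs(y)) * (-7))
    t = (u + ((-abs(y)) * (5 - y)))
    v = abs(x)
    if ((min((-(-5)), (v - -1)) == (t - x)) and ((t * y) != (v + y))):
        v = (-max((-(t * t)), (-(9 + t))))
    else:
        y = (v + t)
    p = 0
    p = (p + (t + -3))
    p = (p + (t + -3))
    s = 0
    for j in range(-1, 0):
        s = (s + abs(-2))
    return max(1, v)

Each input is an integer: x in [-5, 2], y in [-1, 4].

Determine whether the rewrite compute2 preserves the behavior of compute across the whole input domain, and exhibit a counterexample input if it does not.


On input x=1, y=1, compute returns 1 while compute2 returns 9.
verdict: not equivalent; witness: x=1, y=1


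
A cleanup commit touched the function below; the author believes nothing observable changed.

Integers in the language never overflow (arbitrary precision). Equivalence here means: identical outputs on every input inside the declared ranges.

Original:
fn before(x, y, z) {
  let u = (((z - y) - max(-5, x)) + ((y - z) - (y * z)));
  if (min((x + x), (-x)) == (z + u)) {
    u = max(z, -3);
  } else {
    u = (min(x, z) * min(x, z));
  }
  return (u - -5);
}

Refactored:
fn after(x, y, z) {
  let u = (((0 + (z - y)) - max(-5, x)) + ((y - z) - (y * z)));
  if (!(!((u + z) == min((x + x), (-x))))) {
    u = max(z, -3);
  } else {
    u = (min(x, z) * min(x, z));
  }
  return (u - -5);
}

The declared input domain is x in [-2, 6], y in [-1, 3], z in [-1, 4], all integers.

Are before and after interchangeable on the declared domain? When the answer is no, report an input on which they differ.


Equivalent — the differences include boolean connective usage differs, constant usage differs, arithmetic usage differs, yet no declared input distinguishes the two.
Tracing x=5, y=0, z=3: before: u=-5, then (min((x + x), (-x)) == (z + u)) is false, then u=9, then returns 14 | after: u=-5, then (!(!((u + z) == min((x + x), (-x))))) is false, then u=9, then returns 14 — matching result 14.
Across all 270 domain points the two functions coincide.
verdict: equivalent


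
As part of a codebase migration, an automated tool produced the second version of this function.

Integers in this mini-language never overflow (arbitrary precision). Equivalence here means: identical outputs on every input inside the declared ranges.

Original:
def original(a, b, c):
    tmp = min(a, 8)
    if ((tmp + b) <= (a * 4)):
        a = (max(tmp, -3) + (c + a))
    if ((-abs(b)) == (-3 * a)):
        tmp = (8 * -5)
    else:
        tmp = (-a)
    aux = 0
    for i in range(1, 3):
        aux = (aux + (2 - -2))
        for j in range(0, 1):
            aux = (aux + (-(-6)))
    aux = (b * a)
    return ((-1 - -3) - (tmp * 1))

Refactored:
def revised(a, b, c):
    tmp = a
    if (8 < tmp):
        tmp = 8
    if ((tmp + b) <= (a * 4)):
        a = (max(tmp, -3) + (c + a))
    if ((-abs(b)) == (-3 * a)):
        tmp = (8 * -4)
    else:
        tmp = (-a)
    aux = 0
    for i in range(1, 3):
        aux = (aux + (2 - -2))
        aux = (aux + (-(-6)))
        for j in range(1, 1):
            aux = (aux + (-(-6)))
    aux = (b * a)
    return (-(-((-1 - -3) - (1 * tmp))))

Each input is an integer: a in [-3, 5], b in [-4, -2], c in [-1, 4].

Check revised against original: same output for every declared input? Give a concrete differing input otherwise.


Not equivalent: a=-1, b=-3, c=3 separates them (42 vs 34).
original: tmp=-1, then ((tmp + b) <= (a * 4)) is true, then a=1, then ((-abs(b)) == (-3 * a)) is true, then tmp=-40, then aux=0, then (i=1), then aux=4, then (j=0), then aux=10, then (i=2), then aux=14, then (j=0), then aux=20, then aux=-3, then returns 42
revised: tmp=-1, then (8 < tmp) is false, then ((tmp + b) <= (a * 4)) is true, then a=1, then ((-abs(b)) == (-3 * a)) is true, then tmp=-32, then aux=0, then (i=1), then aux=4, then aux=10, then the loop over j runs zero times, then (i=2), then aux=14, then aux=20, then the loop over j runs zero times, then aux=-3, then returns 34
verdict: not equivalent; witness: a=-1, b=-3, c=3


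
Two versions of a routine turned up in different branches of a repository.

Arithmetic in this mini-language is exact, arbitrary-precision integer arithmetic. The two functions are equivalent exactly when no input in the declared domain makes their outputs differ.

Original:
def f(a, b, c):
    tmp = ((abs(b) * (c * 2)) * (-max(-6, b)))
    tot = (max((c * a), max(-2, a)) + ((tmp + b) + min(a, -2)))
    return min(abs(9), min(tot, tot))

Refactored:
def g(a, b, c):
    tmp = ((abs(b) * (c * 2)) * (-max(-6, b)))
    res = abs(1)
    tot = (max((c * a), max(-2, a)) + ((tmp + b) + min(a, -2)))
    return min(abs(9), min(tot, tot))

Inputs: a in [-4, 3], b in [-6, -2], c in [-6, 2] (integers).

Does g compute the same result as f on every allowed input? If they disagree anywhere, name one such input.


The edit looks behavioral (`2` became `1`), but over these ranges it never changes the outcome; all 360 inputs agree.
verdict: equivalent


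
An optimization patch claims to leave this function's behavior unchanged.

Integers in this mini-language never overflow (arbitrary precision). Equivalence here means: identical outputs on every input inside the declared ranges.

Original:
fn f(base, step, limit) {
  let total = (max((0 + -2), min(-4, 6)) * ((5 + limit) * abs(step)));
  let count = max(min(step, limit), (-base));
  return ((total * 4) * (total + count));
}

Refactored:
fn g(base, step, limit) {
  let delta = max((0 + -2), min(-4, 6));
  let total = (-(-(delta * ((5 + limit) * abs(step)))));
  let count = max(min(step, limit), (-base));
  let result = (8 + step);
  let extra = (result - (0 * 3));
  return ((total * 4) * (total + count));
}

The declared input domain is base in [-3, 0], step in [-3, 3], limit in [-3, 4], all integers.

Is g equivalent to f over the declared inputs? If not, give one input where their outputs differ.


Side by side, the visible changes include: constant usage differs; and arithmetic usage differs; and local variable names differ; and statement counts differ.
Tracing base=-2, step=1, limit=4: f: total = -18; count = 2; return 1152 | g: delta = -2; total = -18; count = 2; result = 9; extra = 9; return 1152 — matching result 1152.
Checked all 224 inputs in the declared domain: the outputs agree on every one.
verdict: equivalent


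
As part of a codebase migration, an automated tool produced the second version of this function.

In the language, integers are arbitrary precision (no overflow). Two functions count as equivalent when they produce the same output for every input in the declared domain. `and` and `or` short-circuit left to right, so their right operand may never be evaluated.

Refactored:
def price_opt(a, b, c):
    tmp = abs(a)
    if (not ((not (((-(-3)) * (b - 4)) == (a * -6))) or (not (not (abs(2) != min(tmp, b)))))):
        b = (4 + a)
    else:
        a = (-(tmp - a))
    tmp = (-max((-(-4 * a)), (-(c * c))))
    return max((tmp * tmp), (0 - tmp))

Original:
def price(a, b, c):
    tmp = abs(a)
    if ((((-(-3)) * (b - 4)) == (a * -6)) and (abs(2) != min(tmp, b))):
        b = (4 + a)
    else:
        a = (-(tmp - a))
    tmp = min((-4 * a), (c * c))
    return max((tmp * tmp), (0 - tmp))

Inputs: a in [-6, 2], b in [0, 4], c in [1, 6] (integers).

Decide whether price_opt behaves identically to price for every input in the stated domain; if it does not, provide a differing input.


Try a=1, b=2, c=1.
price: tmp = 1; ((((-(-3)) * (b - 4)) == (a * -6)) and (abs(2) != min(tmp, b))) -> true; b = 5; tmp = -4; return 16
price_opt: tmp = 1; (not ((not (((-(-3)) * (b - 4)) == (a * -6))) or (not (not (abs(2) != min(tmp, b)))))) -> false; a = 0; tmp = 0; return 0
16 and 0 differ, so these are not the same function on this domain.
verdict: not equivalent; witness: a=1, b=2, c=1


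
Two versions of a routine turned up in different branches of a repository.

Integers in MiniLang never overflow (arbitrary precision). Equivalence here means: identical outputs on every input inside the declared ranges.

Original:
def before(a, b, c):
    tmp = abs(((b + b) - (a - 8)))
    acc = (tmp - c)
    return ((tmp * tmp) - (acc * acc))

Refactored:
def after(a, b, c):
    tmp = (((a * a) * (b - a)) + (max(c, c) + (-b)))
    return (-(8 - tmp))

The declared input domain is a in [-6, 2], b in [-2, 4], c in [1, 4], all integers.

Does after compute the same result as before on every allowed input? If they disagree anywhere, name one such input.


Evaluate both at a=-6, b=-2, c=1.
before: tmp becomes 10; next acc becomes 9; next final value 19
after: tmp becomes 147; next final value 139
19 against 139: the behavior changed.
verdict: not equivalent; witness: a=-6, b=-2, c=1


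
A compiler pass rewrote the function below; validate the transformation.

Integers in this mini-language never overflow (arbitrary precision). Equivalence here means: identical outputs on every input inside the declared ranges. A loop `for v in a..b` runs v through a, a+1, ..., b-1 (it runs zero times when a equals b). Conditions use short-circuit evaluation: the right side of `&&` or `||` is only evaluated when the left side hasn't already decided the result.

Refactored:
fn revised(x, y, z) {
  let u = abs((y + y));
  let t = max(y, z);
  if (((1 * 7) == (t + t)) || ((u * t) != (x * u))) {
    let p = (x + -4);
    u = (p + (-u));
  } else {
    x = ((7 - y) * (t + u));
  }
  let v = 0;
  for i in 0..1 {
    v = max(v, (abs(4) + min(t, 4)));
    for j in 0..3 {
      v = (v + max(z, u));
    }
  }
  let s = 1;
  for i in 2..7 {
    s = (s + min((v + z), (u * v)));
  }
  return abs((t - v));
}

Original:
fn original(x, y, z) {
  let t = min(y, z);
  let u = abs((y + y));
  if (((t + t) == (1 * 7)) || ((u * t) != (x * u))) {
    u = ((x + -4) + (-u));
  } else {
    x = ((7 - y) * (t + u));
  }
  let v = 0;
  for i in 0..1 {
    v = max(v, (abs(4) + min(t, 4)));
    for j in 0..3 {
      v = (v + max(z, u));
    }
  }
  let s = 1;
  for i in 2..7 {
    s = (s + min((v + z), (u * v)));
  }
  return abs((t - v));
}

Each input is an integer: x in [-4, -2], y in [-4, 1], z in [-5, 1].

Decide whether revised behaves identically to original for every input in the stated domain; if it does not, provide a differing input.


At x=-4, y=-4, z=-5: original gives 10, revised gives 28.
verdict: not equivalent; witness: x=-4, y=-4, z=-5


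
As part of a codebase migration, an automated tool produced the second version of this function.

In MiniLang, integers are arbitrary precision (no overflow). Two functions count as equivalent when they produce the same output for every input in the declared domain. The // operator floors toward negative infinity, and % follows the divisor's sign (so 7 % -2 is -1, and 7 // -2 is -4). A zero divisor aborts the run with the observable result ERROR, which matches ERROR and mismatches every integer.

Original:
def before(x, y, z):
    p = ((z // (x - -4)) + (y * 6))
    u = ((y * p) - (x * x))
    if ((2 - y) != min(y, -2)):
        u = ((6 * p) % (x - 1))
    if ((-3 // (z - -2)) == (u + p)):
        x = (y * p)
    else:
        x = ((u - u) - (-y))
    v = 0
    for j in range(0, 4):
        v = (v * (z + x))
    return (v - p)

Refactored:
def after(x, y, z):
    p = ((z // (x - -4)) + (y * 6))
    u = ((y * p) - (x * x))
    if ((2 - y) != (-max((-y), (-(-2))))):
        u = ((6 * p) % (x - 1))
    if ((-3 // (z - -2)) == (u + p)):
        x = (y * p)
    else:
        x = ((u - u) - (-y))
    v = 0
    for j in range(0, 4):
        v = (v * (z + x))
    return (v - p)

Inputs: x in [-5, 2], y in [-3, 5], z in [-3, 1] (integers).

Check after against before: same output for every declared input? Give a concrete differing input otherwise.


Although min/max/abs usage differs, 360/360 inputs agree.
verdict: equivalent


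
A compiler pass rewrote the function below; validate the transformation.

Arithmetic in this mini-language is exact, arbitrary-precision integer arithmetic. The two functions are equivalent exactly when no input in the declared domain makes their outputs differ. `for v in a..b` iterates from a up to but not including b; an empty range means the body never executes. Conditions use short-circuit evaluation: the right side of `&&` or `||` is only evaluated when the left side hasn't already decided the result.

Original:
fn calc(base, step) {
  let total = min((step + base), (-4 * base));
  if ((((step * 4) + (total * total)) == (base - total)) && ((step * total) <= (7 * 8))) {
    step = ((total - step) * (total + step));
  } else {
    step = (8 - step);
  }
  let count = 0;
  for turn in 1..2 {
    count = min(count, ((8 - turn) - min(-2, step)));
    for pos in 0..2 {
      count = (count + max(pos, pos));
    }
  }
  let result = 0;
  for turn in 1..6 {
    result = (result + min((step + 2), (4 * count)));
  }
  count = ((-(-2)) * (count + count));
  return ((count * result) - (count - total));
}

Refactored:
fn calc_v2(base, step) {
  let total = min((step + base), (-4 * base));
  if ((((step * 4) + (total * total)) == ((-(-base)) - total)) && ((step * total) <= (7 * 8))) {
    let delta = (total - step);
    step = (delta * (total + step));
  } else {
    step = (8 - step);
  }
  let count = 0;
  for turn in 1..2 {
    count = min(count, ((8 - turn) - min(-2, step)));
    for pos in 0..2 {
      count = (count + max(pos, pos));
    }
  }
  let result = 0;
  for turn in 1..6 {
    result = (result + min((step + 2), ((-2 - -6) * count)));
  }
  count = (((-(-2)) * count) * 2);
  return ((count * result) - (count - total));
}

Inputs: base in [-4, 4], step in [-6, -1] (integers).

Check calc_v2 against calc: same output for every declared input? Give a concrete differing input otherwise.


Differences: statement counts differ; and arithmetic usage differs; and constant usage differs; and local variable names differ — yet all 54 inputs agree.
verdict: equivalent


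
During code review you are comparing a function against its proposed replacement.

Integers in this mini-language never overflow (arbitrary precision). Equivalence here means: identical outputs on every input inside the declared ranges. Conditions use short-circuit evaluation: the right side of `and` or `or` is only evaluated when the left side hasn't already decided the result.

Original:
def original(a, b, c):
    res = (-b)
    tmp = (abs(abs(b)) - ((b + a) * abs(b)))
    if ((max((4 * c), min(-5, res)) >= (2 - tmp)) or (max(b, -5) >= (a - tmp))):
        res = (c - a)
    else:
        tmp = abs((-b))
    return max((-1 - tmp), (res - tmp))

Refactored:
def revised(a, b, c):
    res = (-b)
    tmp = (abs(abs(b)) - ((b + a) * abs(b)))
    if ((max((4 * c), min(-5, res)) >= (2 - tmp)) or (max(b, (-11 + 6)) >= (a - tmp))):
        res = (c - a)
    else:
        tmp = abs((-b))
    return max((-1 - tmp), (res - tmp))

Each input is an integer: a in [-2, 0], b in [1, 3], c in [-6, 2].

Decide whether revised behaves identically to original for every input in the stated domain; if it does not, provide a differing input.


The two are interchangeable: arithmetic usage differs, and constant usage differs, and every declared input agrees.
Tracing a=0, b=2, c=-6: original: res := -2 | tmp := -2 | ((max((4 * c), min(-5, res)) >= (2 - tmp)) or (max(b, -5) >= (a - tmp))): true | res := -6 | result 1 | revised: res := -2 | tmp := -2 | ((max((4 * c), min(-5, res)) >= (2 - tmp)) or (max(b, (-11 + 6)) >= (a - tmp))): true | res := -6 | result 1 — matching result 1.
Sweeping the whole domain (81 inputs) finds no disagreement.
verdict: equivalent


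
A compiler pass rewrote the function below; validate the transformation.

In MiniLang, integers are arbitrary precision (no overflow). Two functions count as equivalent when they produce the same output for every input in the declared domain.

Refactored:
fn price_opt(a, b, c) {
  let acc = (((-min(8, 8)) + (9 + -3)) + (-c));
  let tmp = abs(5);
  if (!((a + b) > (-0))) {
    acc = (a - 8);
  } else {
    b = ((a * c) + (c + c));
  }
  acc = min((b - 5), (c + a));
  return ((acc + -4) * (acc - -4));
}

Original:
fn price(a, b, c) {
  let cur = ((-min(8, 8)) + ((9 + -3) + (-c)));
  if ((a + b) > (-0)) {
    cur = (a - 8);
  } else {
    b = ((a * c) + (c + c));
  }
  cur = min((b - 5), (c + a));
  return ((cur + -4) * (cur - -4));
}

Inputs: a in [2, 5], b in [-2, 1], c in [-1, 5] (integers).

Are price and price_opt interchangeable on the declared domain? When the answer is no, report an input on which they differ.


These are not equivalent — on a=2, b=-2, c=-1 the outputs split (65 vs 33).
price: cur becomes -1; next ((a + b) > (-0)) evaluates to false; next b becomes -4; next cur becomes -9; next final value 65
price_opt: acc becomes -1; next tmp becomes 5; next (!((a + b) > (-0))) evaluates to true; next acc becomes -6; next acc becomes -7; next final value 33
verdict: not equivalent; witness: a=2, b=-2, c=-1


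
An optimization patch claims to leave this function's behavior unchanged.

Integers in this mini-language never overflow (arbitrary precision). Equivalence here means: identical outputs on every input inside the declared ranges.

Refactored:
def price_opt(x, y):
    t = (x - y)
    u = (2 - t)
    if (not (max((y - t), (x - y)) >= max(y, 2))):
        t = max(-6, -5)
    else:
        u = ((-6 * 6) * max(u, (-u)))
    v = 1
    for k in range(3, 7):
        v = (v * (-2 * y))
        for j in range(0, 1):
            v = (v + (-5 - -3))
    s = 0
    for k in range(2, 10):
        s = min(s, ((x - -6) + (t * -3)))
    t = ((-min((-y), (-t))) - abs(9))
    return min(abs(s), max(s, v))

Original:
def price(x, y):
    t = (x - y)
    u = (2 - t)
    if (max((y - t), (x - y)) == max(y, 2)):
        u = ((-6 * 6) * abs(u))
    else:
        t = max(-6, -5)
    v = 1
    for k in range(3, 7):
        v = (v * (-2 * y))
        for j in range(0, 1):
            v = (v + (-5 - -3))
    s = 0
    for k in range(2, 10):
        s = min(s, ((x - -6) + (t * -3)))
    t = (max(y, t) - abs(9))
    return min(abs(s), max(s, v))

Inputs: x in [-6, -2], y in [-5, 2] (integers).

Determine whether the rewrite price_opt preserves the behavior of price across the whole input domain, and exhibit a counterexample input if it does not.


There is a counterexample at x=-2, y=-5: 0 on one side, 5 on the other.
price: t = 3; u = -1; (max((y - t), (x - y)) == max(y, 2)) -> false; t = -5; v = 1; [k=3]; v = 10; [j=0]; v = 8; [k=4]; v = 80; [j=0]; v = 78; [k=5]; v = 780; [j=0]; v = 778; [k=6]; v = 7780; [j=0]; v = 7778; s = 0; [k=2]; s = 0; [k=3]; s = 0; [k=4]; s = 0; [k=5]; s = 0; [k=6]; s = 0; [k=7]; s = 0; [k=8]; s = 0; [k=9]; s = 0; t = -14; return 0
price_opt: t = 3; u = -1; (not (max((y - t), (x - y)) >= max(y, 2))) -> false; u = -36; v = 1; [k=3]; v = 10; [j=0]; v = 8; [k=4]; v = 80; [j=0]; v = 78; [k=5]; v = 780; [j=0]; v = 778; [k=6]; v = 7780; [j=0]; v = 7778; s = 0; [k=2]; s = -5; [k=3]; s = -5; [k=4]; s = -5; [k=5]; s = -5; [k=6]; s = -5; [k=7]; s = -5; [k=8]; s = -5; [k=9]; s = -5; t = -6; return 5
verdict: not equivalent; witness: x=-2, y=-5
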